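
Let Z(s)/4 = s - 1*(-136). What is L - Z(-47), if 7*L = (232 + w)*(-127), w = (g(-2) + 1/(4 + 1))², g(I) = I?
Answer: -809187/175 ≈ -4623.9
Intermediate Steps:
Z(s) = 544 + 4*s (Z(s) = 4*(s - 1*(-136)) = 4*(s + 136) = 4*(136 + s) = 544 + 4*s)
w = 81/25 (w = (-2 + 1/(4 + 1))² = (-2 + 1/5)² = (-2 + ⅕)² = (-9/5)² = 81/25 ≈ 3.2400)
L = -746887/175 (L = ((232 + 81/25)*(-127))/7 = ((5881/25)*(-127))/7 = (⅐)*(-746887/25) = -746887/175 ≈ -4267.9)
L - Z(-47) = -746887/175 - (544 + 4*(-47)) = -746887/175 - (544 - 188) = -746887/175 - 1*356 = -746887/175 - 356 = -809187/175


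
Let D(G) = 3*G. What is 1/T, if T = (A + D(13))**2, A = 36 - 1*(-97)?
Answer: 1/29584 ≈ 3.3802e-5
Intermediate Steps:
A = 133 (A = 36 + 97 = 133)
T = 29584 (T = (133 + 3*13)**2 = (133 + 39)**2 = 172**2 = 29584)
1/T = 1/29584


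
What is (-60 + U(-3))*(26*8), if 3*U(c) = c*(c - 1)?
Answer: -11648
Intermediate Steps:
U(c) = c*(-1 + c)/3 (U(c) = (c*(c - 1))/3 = (c*(-1 + c))/3 = c*(-1 + c)/3)
(-60 + U(-3))*(26*8) = (-60 + (1/3)*(-3)*(-1 - 3))*(26*8) = (-60 + (1/3)*(-3)*(-4))*208 = (-60 + 4)*208 = -56*208 = -11648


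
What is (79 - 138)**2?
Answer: 3481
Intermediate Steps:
(79 - 138)**2 = (-59)**2 = 3481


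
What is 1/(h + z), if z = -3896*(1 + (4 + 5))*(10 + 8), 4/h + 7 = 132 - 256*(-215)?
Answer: -55165/38686111196 ≈ -1.4260e-6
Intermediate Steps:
h = 4/55165 (h = 4/(-7 + (132 - 256*(-215))) = 4/(-7 + (132 + 55040)) = 4/(-7 + 55172) = 4/55165 ≈ 7.2510e-5)
z = -701280 (z = -3896*(1 + 9)*18 = -38960*18 = -3896*180 = -701280)
1/(h + z) = 1/(4/55165 - 701280) = 1/(-38686111196/55165) = -55165/38686111196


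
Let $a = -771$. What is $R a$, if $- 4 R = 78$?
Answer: $\frac{30069}{2} \approx 15035.0$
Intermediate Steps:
$R = - \frac{39}{2}$ ($R = \left(- \frac{1}{4}\right) 78 = - \frac{39}{2} \approx -19.5$)
$R a = \left(- \frac{39}{2}\right) \left(-771\right) = \frac{30069}{2}$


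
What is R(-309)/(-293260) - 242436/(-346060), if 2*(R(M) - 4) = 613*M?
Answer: 944274733/922595960 ≈ 1.0235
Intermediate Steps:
R(M) = 4 + 613*M/2 (R(M) = 4 + (613*M)/2 = 4 + 613*M/2)
R(-309)/(-293260) - 242436/(-346060) = (4 + (613/2)*(-309))/(-293260) - 242436/(-346060) = (4 - 189417/2)*(-1/293260) - 242436*(-1/346060) = -189409/2*(-1/293260) + 60609/86515 = 17219/53320 + 60609/86515 = 944274733/922595960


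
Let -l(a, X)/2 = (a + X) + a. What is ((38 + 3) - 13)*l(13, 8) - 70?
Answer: -1974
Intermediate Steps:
l(a, X) = -4*a - 2*X (l(a, X) = -2*((a + X) + a) = -2*((X + a) + a) = -2*(X + 2*a) = -4*a - 2*X)
((38 + 3) - 13)*l(13, 8) - 70 = ((38 + 3) - 13)*(-4*13 - 2*8) - 70 = (41 - 13)*(-52 - 16) - 70 = 28*(-68) - 70 = -1904 - 70 = -1974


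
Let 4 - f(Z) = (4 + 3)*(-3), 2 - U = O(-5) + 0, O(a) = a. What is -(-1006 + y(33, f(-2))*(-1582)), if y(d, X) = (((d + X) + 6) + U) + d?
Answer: 165534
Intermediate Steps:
U = 7 (U = 2 - (-5 + 0) = 2 - 1*(-5) = 2 + 5 = 7)
f(Z) = 25 (f(Z) = 4 - (4 + 3)*(-3) = 4 - 7*(-3) = 4 - 1*(-21) = 4 + 21 = 25)
y(d, X) = 13 + X + 2*d (y(d, X) = (((d + X) + 6) + 7) + d = (((X + d) + 6) + 7) + d = ((6 + X + d) + 7) + d = (13 + X + d) + d = 13 + X + 2*d)
-(-1006 + y(33, f(-2))*(-1582)) = -(-1006 + (13 + 25 + 2*33)*(-1582)) = -(-1006 + (13 + 25 + 66)*(-1582)) = -(-1006 + 104*(-1582)) = -(-1006 - 164528) = -1*(-165534) = 165534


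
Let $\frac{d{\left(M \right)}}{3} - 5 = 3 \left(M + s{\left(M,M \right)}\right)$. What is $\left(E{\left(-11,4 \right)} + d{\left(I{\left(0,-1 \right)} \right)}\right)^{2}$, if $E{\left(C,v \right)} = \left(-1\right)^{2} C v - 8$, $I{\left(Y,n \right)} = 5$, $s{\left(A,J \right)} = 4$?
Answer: $1936$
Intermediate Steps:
$d{\left(M \right)} = 51 + 9 M$ ($d{\left(M \right)} = 15 + 3 \cdot 3 \left(M + 4\right) = 15 + 3 \cdot 3 \left(4 + M\right) = 15 + 3 \left(12 + 3 M\right) = 15 + \left(36 + 9 M\right) = 51 + 9 M$)
$E{\left(C,v \right)} = -8 + C v$ ($E{\left(C,v \right)} = 1 C v - 8 = C v - 8 = -8 + C v$)
$\left(E{\left(-11,4 \right)} + d{\left(I{\left(0,-1 \right)} \right)}\right)^{2} = \left(\left(-8 - 44\right) + \left(51 + 9 \cdot 5\right)\right)^{2} = \left(\left(-8 - 44\right) + \left(51 + 45\right)\right)^{2} = \left(-52 + 96\right)^{2} = 44^{2} = 1936$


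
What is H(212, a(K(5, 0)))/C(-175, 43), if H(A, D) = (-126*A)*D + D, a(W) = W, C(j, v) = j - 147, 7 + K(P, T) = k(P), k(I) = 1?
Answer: -80133/161 ≈ -497.72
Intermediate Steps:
K(P, T) = -6 (K(P, T) = -7 + 1 = -6)
C(j, v) = -147 + j
H(A, D) = D - 126*A*D (H(A, D) = -126*A*D + D = D - 126*A*D)
H(212, a(K(5, 0)))/C(-175, 43) = (-6*(1 - 126*212))/(-147 - 175) = -6*(1 - 26712)/(-322) = -6*(-26711)*(-1/322) = 160266*(-1/322) = -80133/161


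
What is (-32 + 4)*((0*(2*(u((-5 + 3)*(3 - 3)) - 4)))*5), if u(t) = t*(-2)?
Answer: 0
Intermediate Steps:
u(t) = -2*t
(-32 + 4)*((0*(2*(u((-5 + 3)*(3 - 3)) - 4)))*5) = (-32 + 4)*((0*(2*(-2*(-5 + 3)*(3 - 3) - 4)))*5) = -28*0*(2*(-(-4)*0 - 4))*5 = -28*0*(2*(-2*0 - 4))*5 = -28*0*(2*(0 - 4))*5 = -28*0*(2*(-4))*5 = -28*0*(-8)*5 = -0*5 = -28*0 = 0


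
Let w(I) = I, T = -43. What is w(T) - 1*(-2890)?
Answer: 2847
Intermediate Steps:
w(T) - 1*(-2890) = -43 - 1*(-2890) = -43 + 2890 = 2847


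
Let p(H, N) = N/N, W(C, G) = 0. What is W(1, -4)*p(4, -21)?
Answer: 0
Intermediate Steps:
p(H, N) = 1
W(1, -4)*p(4, -21) = 0*1 = 0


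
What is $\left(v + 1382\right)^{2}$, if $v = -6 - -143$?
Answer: $2307361$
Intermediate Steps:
$v = 137$ ($v = -6 + 143 = 137$)
$\left(v + 1382\right)^{2} = \left(137 + 1382\right)^{2} = 1519^{2} = 2307361$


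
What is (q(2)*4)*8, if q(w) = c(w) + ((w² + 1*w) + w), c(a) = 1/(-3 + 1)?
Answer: 240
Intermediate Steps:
c(a) = -½ (c(a) = 1/(-2) = -½)
q(w) = -½ + w² + 2*w (q(w) = -½ + ((w² + 1*w) + w) = -½ + ((w² + w) + w) = -½ + ((w + w²) + w) = -½ + (w² + 2*w) = -½ + w² + 2*w)
(q(2)*4)*8 = ((-½ + 2² + 2*2)*4)*8 = ((-½ + 4 + 4)*4)*8 = ((15/2)*4)*8 = 30*8 = 240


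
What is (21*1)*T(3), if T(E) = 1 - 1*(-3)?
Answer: 84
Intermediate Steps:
T(E) = 4 (T(E) = 1 + 3 = 4)
(21*1)*T(3) = (21*1)*4 = 21*4 = 84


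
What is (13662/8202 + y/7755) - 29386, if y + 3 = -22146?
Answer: -103845367786/3533695 ≈ -29387.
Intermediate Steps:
y = -22149 (y = -3 - 22146 = -22149)
(13662/8202 + y/7755) - 29386 = (13662/8202 - 22149/7755) - 29386 = (13662*(1/8202) - 22149*1/7755) - 29386 = (2277/1367 - 7383/2585) - 29386 = -4206516/3533695 - 29386 = -103845367786/3533695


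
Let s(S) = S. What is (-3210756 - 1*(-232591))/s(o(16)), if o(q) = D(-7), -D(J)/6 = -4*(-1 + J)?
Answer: 2978165/192 ≈ 15511.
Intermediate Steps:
D(J) = -24 + 24*J (D(J) = -(-24)*(-1 + J) = -6*(4 - 4*J) = -24 + 24*J)
o(q) = -192 (o(q) = -24 + 24*(-7) = -24 - 168 = -192)
(-3210756 - 1*(-232591))/s(o(16)) = (-3210756 - 1*(-232591))/(-192) = (-3210756 + 232591)*(-1/192) = -2978165*(-1/192) = 2978165/192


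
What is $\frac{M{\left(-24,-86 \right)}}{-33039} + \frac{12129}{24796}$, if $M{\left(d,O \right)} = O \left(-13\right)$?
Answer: $\frac{373008103}{819235044} \approx 0.45531$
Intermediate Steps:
$M{\left(d,O \right)} = - 13 O$
$\frac{M{\left(-24,-86 \right)}}{-33039} + \frac{12129}{24796} = \frac{\left(-13\right) \left(-86\right)}{-33039} + \frac{12129}{24796} = 1118 \left(- \frac{1}{33039}\right) + 12129 \cdot \frac{1}{24796} = - \frac{1118}{33039} + \frac{12129}{24796} = \frac{373008103}{819235044}$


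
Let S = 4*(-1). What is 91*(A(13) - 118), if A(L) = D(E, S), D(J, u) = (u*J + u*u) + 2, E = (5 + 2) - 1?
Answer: -11284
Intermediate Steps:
S = -4
E = 6 (E = 7 - 1 = 6)
D(J, u) = 2 + u**2 + J*u (D(J, u) = (J*u + u**2) + 2 = (u**2 + J*u) + 2 = 2 + u**2 + J*u)
A(L) = -6 (A(L) = 2 + (-4)**2 + 6*(-4) = 2 + 16 - 24 = -6)
91*(A(13) - 118) = 91*(-6 - 118) = 91*(-124) = -11284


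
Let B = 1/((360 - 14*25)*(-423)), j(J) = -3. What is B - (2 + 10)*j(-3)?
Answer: 152279/4230 ≈ 36.000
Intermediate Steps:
B = -1/4230 (B = -1/423/(360 - 350) = -1/423/10 = (⅒)*(-1/423) = -1/4230 ≈ -0.00023641)
B - (2 + 10)*j(-3) = -1/4230 - (2 + 10)*(-3) = -1/4230 - 12*(-3) = -1/4230 - 1*(-36) = -1/4230 + 36 = 152279/4230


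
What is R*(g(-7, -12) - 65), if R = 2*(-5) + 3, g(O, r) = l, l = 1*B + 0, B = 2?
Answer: 441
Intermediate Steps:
l = 2 (l = 1*2 + 0 = 2 + 0 = 2)
g(O, r) = 2
R = -7 (R = -10 + 3 = -7)
R*(g(-7, -12) - 65) = -7*(2 - 65) = -7*(-63) = 441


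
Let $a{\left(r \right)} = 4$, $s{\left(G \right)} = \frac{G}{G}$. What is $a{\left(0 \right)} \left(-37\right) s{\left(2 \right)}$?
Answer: $-148$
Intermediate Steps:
$s{\left(G \right)} = 1$
$a{\left(0 \right)} \left(-37\right) s{\left(2 \right)} = 4 \left(-37\right) 1 = \left(-148\right) 1 = -148$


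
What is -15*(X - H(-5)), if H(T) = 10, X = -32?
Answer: 630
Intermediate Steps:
-15*(X - H(-5)) = -15*(-32 - 1*10) = -15*(-32 - 10) = -15*(-42) = 630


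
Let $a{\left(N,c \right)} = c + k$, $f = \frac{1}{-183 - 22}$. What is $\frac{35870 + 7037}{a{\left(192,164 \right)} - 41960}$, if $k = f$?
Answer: $- \frac{8795935}{8568181} \approx -1.0266$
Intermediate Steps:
$f = - \frac{1}{205}$ ($f = \frac{1}{-183 - 22} = \frac{1}{-205} = - \frac{1}{205} \approx -0.0048781$)
$k = - \frac{1}{205} \approx -0.0048781$
$a{\left(N,c \right)} = - \frac{1}{205} + c$ ($a{\left(N,c \right)} = c - \frac{1}{205} = - \frac{1}{205} + c$)
$\frac{35870 + 7037}{a{\left(192,164 \right)} - 41960} = \frac{35870 + 7037}{\left(- \frac{1}{205} + 164\right) - 41960} = \frac{42907}{\frac{33619}{205} - 41960} = \frac{42907}{- \frac{8568181}{205}} = 42907 \left(- \frac{205}{8568181}\right) = - \frac{8795935}{8568181}$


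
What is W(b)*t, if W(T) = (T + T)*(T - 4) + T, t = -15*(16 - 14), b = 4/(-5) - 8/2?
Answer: -11952/5 ≈ -2390.4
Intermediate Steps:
b = -24/5 (b = 4*(-⅕) - 8*½ = -⅘ - 4 = -24/5 ≈ -4.8000)
t = -30 (t = -15*2 = -30)
W(T) = T + 2*T*(-4 + T) (W(T) = (2*T)*(-4 + T) + T = 2*T*(-4 + T) + T = T + 2*T*(-4 + T))
W(b)*t = -24*(-7 + 2*(-24/5))/5*(-30) = -24*(-7 - 48/5)/5*(-30) = -24/5*(-83/5)*(-30) = (1992/25)*(-30) = -11952/5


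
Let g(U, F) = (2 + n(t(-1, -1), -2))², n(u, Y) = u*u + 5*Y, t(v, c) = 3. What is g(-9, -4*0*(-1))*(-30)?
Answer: -30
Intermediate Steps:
n(u, Y) = u² + 5*Y
g(U, F) = 1 (g(U, F) = (2 + (3² + 5*(-2)))² = (2 + (9 - 10))² = (2 - 1)² = 1² = 1)
g(-9, -4*0*(-1))*(-30) = 1*(-30) = -30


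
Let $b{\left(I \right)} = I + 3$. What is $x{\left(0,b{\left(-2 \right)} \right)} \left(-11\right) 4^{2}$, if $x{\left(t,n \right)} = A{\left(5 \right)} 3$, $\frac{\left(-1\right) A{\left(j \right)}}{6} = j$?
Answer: $15840$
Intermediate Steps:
$A{\left(j \right)} = - 6 j$
$b{\left(I \right)} = 3 + I$
$x{\left(t,n \right)} = -90$ ($x{\left(t,n \right)} = \left(-6\right) 5 \cdot 3 = \left(-30\right) 3 = -90$)
$x{\left(0,b{\left(-2 \right)} \right)} \left(-11\right) 4^{2} = \left(-90\right) \left(-11\right) 4^{2} = 990 \cdot 16 = 15840$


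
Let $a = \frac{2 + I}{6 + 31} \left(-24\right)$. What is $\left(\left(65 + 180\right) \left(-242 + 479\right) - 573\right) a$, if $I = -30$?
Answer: $\frac{38634624}{37} \approx 1.0442 \cdot 10^{6}$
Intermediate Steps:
$a = \frac{672}{37}$ ($a = \frac{2 - 30}{6 + 31} \left(-24\right) = - \frac{28}{37} \left(-24\right) = \left(-28\right) \frac{1}{37} \left(-24\right) = \left(- \frac{28}{37}\right) \left(-24\right) = \frac{672}{37} \approx 18.162$)
$\left(\left(65 + 180\right) \left(-242 + 479\right) - 573\right) a = \left(\left(65 + 180\right) \left(-242 + 479\right) - 573\right) \frac{672}{37} = \left(245 \cdot 237 - 573\right) \frac{672}{37} = \left(58065 - 573\right) \frac{672}{37} = 57492 \cdot \frac{672}{37} = \frac{38634624}{37}$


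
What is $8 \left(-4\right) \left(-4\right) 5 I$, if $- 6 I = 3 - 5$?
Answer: $\frac{640}{3} \approx 213.33$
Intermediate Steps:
$I = \frac{1}{3}$ ($I = - \frac{3 - 5}{6} = \left(- \frac{1}{6}\right) \left(-2\right) = \frac{1}{3} \approx 0.33333$)
$8 \left(-4\right) \left(-4\right) 5 I = 8 \left(-4\right) \left(-4\right) 5 \cdot \frac{1}{3} = 8 \cdot 16 \cdot 5 \cdot \frac{1}{3} = 8 \cdot 80 \cdot \frac{1}{3} = 640 \cdot \frac{1}{3} = \frac{640}{3}$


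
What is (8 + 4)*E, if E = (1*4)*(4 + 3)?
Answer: 336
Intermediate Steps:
E = 28 (E = 4*7 = 28)
(8 + 4)*E = (8 + 4)*28 = 12*28 = 336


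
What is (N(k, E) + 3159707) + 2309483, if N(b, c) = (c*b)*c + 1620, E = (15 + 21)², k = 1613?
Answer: 2714691418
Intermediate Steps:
E = 1296 (E = 36² = 1296)
N(b, c) = 1620 + b*c² (N(b, c) = (b*c)*c + 1620 = b*c² + 1620 = 1620 + b*c²)
(N(k, E) + 3159707) + 2309483 = ((1620 + 1613*1296²) + 3159707) + 2309483 = ((1620 + 1613*1679616) + 3159707) + 2309483 = ((1620 + 2709220608) + 3159707) + 2309483 = (2709222228 + 3159707) + 2309483 = 2712381935 + 2309483 = 2714691418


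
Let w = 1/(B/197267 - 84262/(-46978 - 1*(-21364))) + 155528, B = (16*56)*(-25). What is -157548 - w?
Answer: -358882920916703/1146311311 ≈ -3.1308e+5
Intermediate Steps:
B = -22400 (B = 896*(-25) = -22400)
w = 178283866491275/1146311311 (w = 1/(-22400/197267 - 84262/(-46978 - 1*(-21364))) + 155528 = 1/(-22400*1/197267 - 84262/(-46978 + 21364)) + 155528 = 1/(-3200/28181 - 84262/(-25614)) + 155528 = 1/(-3200/28181 - 84262*(-1/25614)) + 155528 = 1/(-3200/28181 + 42131/12807) + 155528 = 1/(1146311311/360914067) + 155528 = 360914067/1146311311 + 155528 = 178283866491275/1146311311 ≈ 1.5553e+5)
-157548 - w = -157548 - 1*178283866491275/1146311311 = -157548 - 178283866491275/1146311311 = -358882920916703/1146311311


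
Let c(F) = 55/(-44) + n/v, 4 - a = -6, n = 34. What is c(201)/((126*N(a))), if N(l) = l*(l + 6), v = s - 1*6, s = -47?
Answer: -401/4273920 ≈ -9.3825e-5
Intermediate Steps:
v = -53 (v = -47 - 1*6 = -47 - 6 = -53)
a = 10 (a = 4 - 1*(-6) = 4 + 6 = 10)
N(l) = l*(6 + l)
c(F) = -401/212 (c(F) = 55/(-44) + 34/(-53) = 55*(-1/44) + 34*(-1/53) = -5/4 - 34/53 = -401/212)
c(201)/((126*N(a))) = -401*1/(1260*(6 + 10))/212 = -401/(212*(126*(10*16))) = -401/(212*(126*160)) = -401/212/20160 = -401/212*1/20160 = -401/4273920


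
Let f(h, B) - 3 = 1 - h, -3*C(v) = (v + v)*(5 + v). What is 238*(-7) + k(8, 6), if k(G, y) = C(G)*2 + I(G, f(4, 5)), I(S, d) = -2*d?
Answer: -5414/3 ≈ -1804.7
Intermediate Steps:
C(v) = -2*v*(5 + v)/3 (C(v) = -(v + v)*(5 + v)/3 = -2*v*(5 + v)/3)
f(h, B) = 4 - h (f(h, B) = 3 + (1 - h) = 4 - h)
k(G, y) = -4*G*(5 + G)/3 (k(G, y) = -2*G*(5 + G)/3*2 - 2*(4 - 1*4) = -4*G*(5 + G)/3 - 2*(4 - 4) = -4*G*(5 + G)/3 - 2*0 = -4*G*(5 + G)/3 + 0 = -4*G*(5 + G)/3)
238*(-7) + k(8, 6) = 238*(-7) - 4/3*8*(5 + 8) = -1666 - 4/3*8*13 = -1666 - 416/3 = -5414/3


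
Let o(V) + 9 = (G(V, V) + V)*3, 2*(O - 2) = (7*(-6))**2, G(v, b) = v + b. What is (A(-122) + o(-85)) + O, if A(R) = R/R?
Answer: 111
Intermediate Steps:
G(v, b) = b + v
A(R) = 1
O = 884 (O = 2 + (7*(-6))**2/2 = 2 + (1/2)*(-42)**2 = 2 + (1/2)*1764 = 2 + 882 = 884)
o(V) = -9 + 9*V (o(V) = -9 + ((V + V) + V)*3 = -9 + (2*V + V)*3 = -9 + (3*V)*3 = -9 + 9*V)
(A(-122) + o(-85)) + O = (1 + (-9 + 9*(-85))) + 884 = (1 + (-9 - 765)) + 884 = (1 - 774) + 884 = -773 + 884 = 111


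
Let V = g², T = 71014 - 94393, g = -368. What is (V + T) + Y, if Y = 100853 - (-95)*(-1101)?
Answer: 108303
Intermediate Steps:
T = -23379
Y = -3742 (Y = 100853 - 1*104595 = 100853 - 104595 = -3742)
V = 135424 (V = (-368)² = 135424)
(V + T) + Y = (135424 - 23379) - 3742 = 112045 - 3742 = 108303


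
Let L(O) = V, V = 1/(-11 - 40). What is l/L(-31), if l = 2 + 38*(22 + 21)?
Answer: -83436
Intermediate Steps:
V = -1/51 (V = 1/(-51) = -1/51 ≈ -0.019608)
L(O) = -1/51
l = 1636 (l = 2 + 38*43 = 2 + 1634 = 1636)
l/L(-31) = 1636/(-1/51) = 1636*(-51) = -83436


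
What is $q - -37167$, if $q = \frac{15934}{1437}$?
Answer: $\frac{53424913}{1437} \approx 37178.0$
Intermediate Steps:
$q = \frac{15934}{1437}$ ($q = 15934 \cdot \frac{1}{1437} = \frac{15934}{1437} \approx 11.088$)
$q - -37167 = \frac{15934}{1437} - -37167 = \frac{15934}{1437} + 37167 = \frac{53424913}{1437}$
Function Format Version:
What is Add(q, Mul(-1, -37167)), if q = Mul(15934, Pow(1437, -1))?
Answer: Rational(53424913, 1437) ≈ 37178.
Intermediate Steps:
q = Rational(15934, 1437) (q = Mul(15934, Rational(1, 1437)) = Rational(15934, 1437) ≈ 11.088)
Add(q, Mul(-1, -37167)) = Add(Rational(15934, 1437), Mul(-1, -37167)) = Add(Rational(15934, 1437), 37167) = Rational(53424913, 1437)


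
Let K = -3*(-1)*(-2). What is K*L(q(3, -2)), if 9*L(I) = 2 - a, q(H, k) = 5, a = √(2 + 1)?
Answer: -4/3 + 2*√3/3 ≈ -0.17863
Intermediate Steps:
a = √3 ≈ 1.7320
L(I) = 2/9 - √3/9 (L(I) = (2 - √3)/9 = 2/9 - √3/9)
K = -6 (K = 3*(-2) = -6)
K*L(q(3, -2)) = -6*(2/9 - √3/9) = -4/3 + 2*√3/3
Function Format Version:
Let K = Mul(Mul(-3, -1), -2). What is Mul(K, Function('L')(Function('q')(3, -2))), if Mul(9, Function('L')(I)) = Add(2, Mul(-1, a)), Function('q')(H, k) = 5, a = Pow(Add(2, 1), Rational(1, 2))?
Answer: Add(Rational(-4, 3), Mul(Rational(2, 3), Pow(3, Rational(1, 2)))) ≈ -0.17863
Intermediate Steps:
a = Pow(3, Rational(1, 2)) ≈ 1.7320
Function('L')(I) = Add(Rational(2, 9), Mul(Rational(-1, 9), Pow(3, Rational(1, 2)))) (Function('L')(I) = Mul(Rational(1, 9), Add(2, Mul(-1, Pow(3, Rational(1, 2))))) = Add(Rational(2, 9), Mul(Rational(-1, 9), Pow(3, Rational(1, 2)))))
K = -6 (K = Mul(3, -2) = -6)
Mul(K, Function('L')(Function('q')(3, -2))) = Mul(-6, Add(Rational(2, 9), Mul(Rational(-1, 9), Pow(3, Rational(1, 2))))) = Add(Rational(-4, 3), Mul(Rational(2, 3), Pow(3, Rational(1, 2))))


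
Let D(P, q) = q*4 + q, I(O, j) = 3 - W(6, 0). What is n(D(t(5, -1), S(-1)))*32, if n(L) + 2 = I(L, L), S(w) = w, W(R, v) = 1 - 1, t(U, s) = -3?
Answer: 32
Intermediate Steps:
W(R, v) = 0
I(O, j) = 3 (I(O, j) = 3 - 1*0 = 3 + 0 = 3)
D(P, q) = 5*q (D(P, q) = 4*q + q = 5*q)
n(L) = 1 (n(L) = -2 + 3 = 1)
n(D(t(5, -1), S(-1)))*32 = 1*32 = 32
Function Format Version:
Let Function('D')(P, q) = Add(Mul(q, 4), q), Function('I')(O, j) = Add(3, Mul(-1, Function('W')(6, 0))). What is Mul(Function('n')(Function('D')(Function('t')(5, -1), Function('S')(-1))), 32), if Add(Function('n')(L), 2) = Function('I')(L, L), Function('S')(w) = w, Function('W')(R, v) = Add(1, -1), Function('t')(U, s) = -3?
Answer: 32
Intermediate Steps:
Function('W')(R, v) = 0
Function('I')(O, j) = 3 (Function('I')(O, j) = Add(3, Mul(-1, 0)) = Add(3, 0) = 3)
Function('D')(P, q) = Mul(5, q) (Function('D')(P, q) = Add(Mul(4, q), q) = Mul(5, q))
Function('n')(L) = 1 (Function('n')(L) = Add(-2, 3) = 1)
Mul(Function('n')(Function('D')(Function('t')(5, -1), Function('S')(-1))), 32) = Mul(1, 32) = 32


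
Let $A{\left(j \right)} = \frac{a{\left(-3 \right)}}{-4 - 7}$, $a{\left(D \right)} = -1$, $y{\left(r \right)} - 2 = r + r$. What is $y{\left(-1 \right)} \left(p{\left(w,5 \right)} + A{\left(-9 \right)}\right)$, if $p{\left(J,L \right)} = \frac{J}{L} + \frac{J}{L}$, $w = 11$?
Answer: $0$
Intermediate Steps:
$p{\left(J,L \right)} = \frac{2 J}{L}$
$y{\left(r \right)} = 2 + 2 r$ ($y{\left(r \right)} = 2 + \left(r + r\right) = 2 + 2 r$)
$A{\left(j \right)} = \frac{1}{11}$ ($A{\left(j \right)} = - \frac{1}{-4 - 7} = - \frac{1}{-11} = \left(-1\right) \left(- \frac{1}{11}\right) = \frac{1}{11}$)
$y{\left(-1 \right)} \left(p{\left(w,5 \right)} + A{\left(-9 \right)}\right) = \left(2 + 2 \left(-1\right)\right) \left(2 \cdot 11 \cdot \frac{1}{5} + \frac{1}{11}\right) = \left(2 - 2\right) \left(2 \cdot 11 \cdot \frac{1}{5} + \frac{1}{11}\right) = 0 \left(\frac{22}{5} + \frac{1}{11}\right) = 0 \cdot \frac{247}{55} = 0$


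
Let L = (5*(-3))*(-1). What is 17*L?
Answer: 255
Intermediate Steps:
L = 15 (L = -15*(-1) = 15)
17*L = 17*15 = 255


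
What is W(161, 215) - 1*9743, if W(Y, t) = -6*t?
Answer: -11033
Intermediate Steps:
W(161, 215) - 1*9743 = -6*215 - 1*9743 = -1290 - 9743 = -11033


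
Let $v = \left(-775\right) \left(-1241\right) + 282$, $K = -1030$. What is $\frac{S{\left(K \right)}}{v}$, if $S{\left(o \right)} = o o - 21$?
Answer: $\frac{1060879}{962057} \approx 1.1027$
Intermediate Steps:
$v = 962057$ ($v = 961775 + 282 = 962057$)
$S{\left(o \right)} = -21 + o^{2}$ ($S{\left(o \right)} = o^{2} - 21 = -21 + o^{2}$)
$\frac{S{\left(K \right)}}{v} = \frac{-21 + \left(-1030\right)^{2}}{962057} = \left(-21 + 1060900\right) \frac{1}{962057} = 1060879 \cdot \frac{1}{962057} = \frac{1060879}{962057}$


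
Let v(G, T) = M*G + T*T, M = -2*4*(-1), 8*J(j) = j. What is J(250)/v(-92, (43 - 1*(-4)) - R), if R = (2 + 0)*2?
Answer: 125/4452 ≈ 0.028077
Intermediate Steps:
J(j) = j/8
R = 4 (R = 2*2 = 4)
M = 8 (M = -8*(-1) = 8)
v(G, T) = T² + 8*G (v(G, T) = 8*G + T*T = 8*G + T² = T² + 8*G)
J(250)/v(-92, (43 - 1*(-4)) - R) = ((⅛)*250)/(((43 - 1*(-4)) - 1*4)² + 8*(-92)) = 125/(4*(((43 + 4) - 4)² - 736)) = 125/(4*((47 - 4)² - 736)) = 125/(4*(43² - 736)) = 125/(4*(1849 - 736)) = (125/4)/1113 = (125/4)*(1/1113) = 125/4452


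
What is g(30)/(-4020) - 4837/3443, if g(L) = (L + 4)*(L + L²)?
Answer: -2138540/230681 ≈ -9.2706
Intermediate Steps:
g(L) = (4 + L)*(L + L²)
g(30)/(-4020) - 4837/3443 = (30*(4 + 30² + 5*30))/(-4020) - 4837/3443 = (30*(4 + 900 + 150))*(-1/4020) - 4837*1/3443 = (30*1054)*(-1/4020) - 4837/3443 = 31620*(-1/4020) - 4837/3443 = -527/67 - 4837/3443 = -2138540/230681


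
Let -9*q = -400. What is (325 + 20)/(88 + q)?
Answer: 3105/1192 ≈ 2.6049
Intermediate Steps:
q = 400/9 (q = -1/9*(-400) = 400/9 ≈ 44.444)
(325 + 20)/(88 + q) = (325 + 20)/(88 + 400/9) = 345/(1192/9) = 345*(9/1192) = 3105/1192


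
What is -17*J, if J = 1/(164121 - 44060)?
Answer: -17/120061 ≈ -0.00014159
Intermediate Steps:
J = 1/120061 ≈ 8.3291e-6
-17*J = -17*1/120061 = -17/120061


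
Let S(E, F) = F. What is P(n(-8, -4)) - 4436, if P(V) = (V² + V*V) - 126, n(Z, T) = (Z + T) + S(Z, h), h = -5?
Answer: -3984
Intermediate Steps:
n(Z, T) = -5 + T + Z (n(Z, T) = (Z + T) - 5 = (T + Z) - 5 = -5 + T + Z)
P(V) = -126 + 2*V² (P(V) = (V² + V²) - 126 = 2*V² - 126 = -126 + 2*V²)
P(n(-8, -4)) - 4436 = (-126 + 2*(-5 - 4 - 8)²) - 4436 = (-126 + 2*(-17)²) - 4436 = (-126 + 2*289) - 4436 = (-126 + 578) - 4436 = 452 - 4436 = -3984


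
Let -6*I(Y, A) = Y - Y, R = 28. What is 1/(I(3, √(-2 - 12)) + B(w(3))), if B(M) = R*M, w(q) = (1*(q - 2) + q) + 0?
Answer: 1/112 ≈ 0.0089286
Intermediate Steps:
w(q) = -2 + 2*q (w(q) = (1*(-2 + q) + q) + 0 = ((-2 + q) + q) + 0 = (-2 + 2*q) + 0 = -2 + 2*q)
I(Y, A) = 0 (I(Y, A) = -(Y - Y)/6 = -⅙*0 = 0)
B(M) = 28*M
1/(I(3, √(-2 - 12)) + B(w(3))) = 1/(0 + 28*(-2 + 2*3)) = 1/(0 + 28*(-2 + 6)) = 1/(0 + 28*4) = 1/(0 + 112) = 1/112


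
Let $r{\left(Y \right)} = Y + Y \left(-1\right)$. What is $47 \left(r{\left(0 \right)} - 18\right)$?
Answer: $-846$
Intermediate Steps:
$r{\left(Y \right)} = 0$ ($r{\left(Y \right)} = Y - Y = 0$)
$47 \left(r{\left(0 \right)} - 18\right) = 47 \left(0 - 18\right) = 47 \left(-18\right) = -846$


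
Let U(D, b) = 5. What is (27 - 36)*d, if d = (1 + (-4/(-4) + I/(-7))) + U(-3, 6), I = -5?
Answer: -486/7 ≈ -69.429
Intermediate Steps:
d = 54/7 (d = (1 + (-4/(-4) - 5/(-7))) + 5 = (1 + (-4*(-¼) - 5*(-⅐))) + 5 = (1 + (1 + 5/7)) + 5 = (1 + 12/7) + 5 = 19/7 + 5 = 54/7 ≈ 7.7143)
(27 - 36)*d = (27 - 36)*(54/7) = -9*54/7 = -486/7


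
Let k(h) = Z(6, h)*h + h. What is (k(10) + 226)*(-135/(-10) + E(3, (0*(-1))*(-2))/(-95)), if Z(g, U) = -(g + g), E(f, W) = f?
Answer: 148422/95 ≈ 1562.3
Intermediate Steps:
Z(g, U) = -2*g
k(h) = -11*h (k(h) = (-2*6)*h + h = -12*h + h = -11*h)
(k(10) + 226)*(-135/(-10) + E(3, (0*(-1))*(-2))/(-95)) = (-11*10 + 226)*(-135/(-10) + 3/(-95)) = (-110 + 226)*(-135*(-1/10) + 3*(-1/95)) = 116*(27/2 - 3/95) = 116*(2559/190) = 148422/95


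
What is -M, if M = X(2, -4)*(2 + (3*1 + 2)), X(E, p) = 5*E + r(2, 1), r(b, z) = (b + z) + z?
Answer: -98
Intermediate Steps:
r(b, z) = b + 2*z
X(E, p) = 4 + 5*E (X(E, p) = 5*E + (2 + 2*1) = 5*E + (2 + 2) = 5*E + 4 = 4 + 5*E)
M = 98 (M = (4 + 5*2)*(2 + (3*1 + 2)) = (4 + 10)*(2 + (3 + 2)) = 14*(2 + 5) = 14*7 = 98)
-M = -1*98 = -98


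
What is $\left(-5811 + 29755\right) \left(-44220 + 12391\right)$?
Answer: $-762113576$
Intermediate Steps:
$\left(-5811 + 29755\right) \left(-44220 + 12391\right) = 23944 \left(-31829\right) = -762113576$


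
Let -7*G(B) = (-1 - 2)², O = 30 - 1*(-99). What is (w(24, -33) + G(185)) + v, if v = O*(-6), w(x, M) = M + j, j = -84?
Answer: -6246/7 ≈ -892.29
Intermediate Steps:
O = 129 (O = 30 + 99 = 129)
G(B) = -9/7 (G(B) = -(-1 - 2)²/7 = -⅐*(-3)² = -⅐*9 = -9/7)
w(x, M) = -84 + M (w(x, M) = M - 84 = -84 + M)
v = -774 (v = 129*(-6) = -774)
(w(24, -33) + G(185)) + v = ((-84 - 33) - 9/7) - 774 = (-117 - 9/7) - 774 = -828/7 - 774 = -6246/7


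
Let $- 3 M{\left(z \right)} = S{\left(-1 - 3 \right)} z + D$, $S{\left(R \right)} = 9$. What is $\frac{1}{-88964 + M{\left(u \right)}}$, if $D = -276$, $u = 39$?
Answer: $- \frac{1}{88989} \approx -1.1237 \cdot 10^{-5}$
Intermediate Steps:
$M{\left(z \right)} = 92 - 3 z$ ($M{\left(z \right)} = - \frac{9 z - 276}{3} = - \frac{-276 + 9 z}{3} = 92 - 3 z$)
$\frac{1}{-88964 + M{\left(u \right)}} = \frac{1}{-88964 + \left(92 - 117\right)} = \frac{1}{-88964 - 25} = \frac{1}{-88989} = - \frac{1}{88989}$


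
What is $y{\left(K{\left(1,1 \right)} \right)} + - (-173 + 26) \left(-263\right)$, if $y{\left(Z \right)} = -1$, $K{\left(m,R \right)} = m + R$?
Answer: $-38662$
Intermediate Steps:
$K{\left(m,R \right)} = R + m$
$y{\left(K{\left(1,1 \right)} \right)} + - (-173 + 26) \left(-263\right) = -1 + - (-173 + 26) \left(-263\right) = -1 + \left(-1\right) \left(-147\right) \left(-263\right) = -1 + 147 \left(-263\right) = -1 - 38661 = -38662$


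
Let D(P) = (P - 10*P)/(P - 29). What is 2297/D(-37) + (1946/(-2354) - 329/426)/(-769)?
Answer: -2164968514839/4755463702 ≈ -455.26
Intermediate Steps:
D(P) = -9*P/(-29 + P) (D(P) = (-9*P)/(-29 + P) = -9*P/(-29 + P))
2297/D(-37) + (1946/(-2354) - 329/426)/(-769) = 2297/((-9*(-37)/(-29 - 37))) + (1946/(-2354) - 329/426)/(-769) = 2297/((-9*(-37)/(-66))) + (1946*(-1/2354) - 329*1/426)*(-1/769) = 2297/((-9*(-37)*(-1/66))) + (-973/1177 - 329/426)*(-1/769) = 2297/(-111/22) - 801731/501402*(-1/769) = 2297*(-22/111) + 801731/385578138 = -50534/111 + 801731/385578138 = -2164968514839/4755463702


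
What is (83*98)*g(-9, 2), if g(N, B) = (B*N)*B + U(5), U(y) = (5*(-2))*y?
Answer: -699524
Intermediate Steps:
U(y) = -10*y
g(N, B) = -50 + N*B² (g(N, B) = (B*N)*B - 10*5 = N*B² - 50 = -50 + N*B²)
(83*98)*g(-9, 2) = (83*98)*(-50 - 9*2²) = 8134*(-50 - 9*4) = 8134*(-50 - 36) = 8134*(-86) = -699524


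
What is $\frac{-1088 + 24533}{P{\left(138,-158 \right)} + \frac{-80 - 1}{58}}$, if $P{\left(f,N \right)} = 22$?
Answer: $\frac{271962}{239} \approx 1137.9$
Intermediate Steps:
$\frac{-1088 + 24533}{P{\left(138,-158 \right)} + \frac{-80 - 1}{58}} = \frac{-1088 + 24533}{22 + \frac{-80 - 1}{58}} = \frac{23445}{22 + \frac{1}{58} \left(-81\right)} = \frac{23445}{22 - \frac{81}{58}} = \frac{23445}{\frac{1195}{58}} = 23445 \cdot \frac{58}{1195} = \frac{271962}{239}$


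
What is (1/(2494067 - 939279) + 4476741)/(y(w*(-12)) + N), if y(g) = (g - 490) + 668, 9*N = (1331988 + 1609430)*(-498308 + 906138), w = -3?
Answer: 62643448673181/1865121360183598408 ≈ 3.3587e-5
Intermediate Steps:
N = 1199598502940/9 (N = ((1331988 + 1609430)*(-498308 + 906138))/9 = (2941418*407830)/9 = (⅑)*1199598502940 = 1199598502940/9 ≈ 1.3329e+11)
y(g) = 178 + g (y(g) = (-490 + g) + 668 = 178 + g)
(1/(2494067 - 939279) + 4476741)/(y(w*(-12)) + N) = (1/(2494067 - 939279) + 4476741)/((178 - 3*(-12)) + 1199598502940/9) = (1/1554788 + 4476741)/((178 + 36) + 1199598502940/9) = (1/1554788 + 4476741)/(214 + 1199598502940/9) = 6960383185909/(1554788*(1199598504866/9)) = (6960383185909/1554788)*(9/1199598504866) = 62643448673181/1865121360183598408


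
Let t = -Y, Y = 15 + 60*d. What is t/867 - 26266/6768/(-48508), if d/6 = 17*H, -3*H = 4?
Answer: 445673955917/47439659808 ≈ 9.3945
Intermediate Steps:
H = -4/3 (H = -⅓*4 = -4/3 ≈ -1.3333)
d = -136 (d = 6*(17*(-4/3)) = 6*(-68/3) = -136)
Y = -8145 (Y = 15 + 60*(-136) = 15 - 8160 = -8145)
t = 8145 (t = -1*(-8145) = 8145)
t/867 - 26266/6768/(-48508) = 8145/867 - 26266/6768/(-48508) = 8145*(1/867) - 26266*1/6768*(-1/48508) = 2715/289 - 13133/3384*(-1/48508) = 2715/289 + 13133/164151072 = 445673955917/47439659808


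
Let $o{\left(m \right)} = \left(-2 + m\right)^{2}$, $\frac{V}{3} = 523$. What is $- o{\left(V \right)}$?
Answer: $-2455489$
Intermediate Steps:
$V = 1569$ ($V = 3 \cdot 523 = 1569$)
$- o{\left(V \right)} = - \left(-2 + 1569\right)^{2} = - 1567^{2} = \left(-1\right) 2455489 = -2455489$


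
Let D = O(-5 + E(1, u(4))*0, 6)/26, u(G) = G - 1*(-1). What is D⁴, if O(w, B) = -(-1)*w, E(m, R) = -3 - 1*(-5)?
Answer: 625/456976 ≈ 0.0013677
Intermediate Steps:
u(G) = 1 + G (u(G) = G + 1 = 1 + G)
E(m, R) = 2 (E(m, R) = -3 + 5 = 2)
O(w, B) = w
D = -5/26 (D = (-5 + 2*0)/26 = (-5 + 0)*(1/26) = -5*1/26 = -5/26 ≈ -0.19231)
D⁴ = (-5/26)⁴ = 625/456976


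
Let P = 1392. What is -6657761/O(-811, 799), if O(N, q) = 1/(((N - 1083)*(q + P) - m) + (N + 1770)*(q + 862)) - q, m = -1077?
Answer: 17015759093058/2042066623 ≈ 8332.6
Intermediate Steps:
O(N, q) = 1/(1077 + (-1083 + N)*(1392 + q) + (862 + q)*(1770 + N)) - q (O(N, q) = 1/(((N - 1083)*(q + 1392) - 1*(-1077)) + (N + 1770)*(q + 862)) - q = 1/(((-1083 + N)*(1392 + q) + 1077) + (1770 + N)*(862 + q)) - q = 1/((1077 + (-1083 + N)*(1392 + q)) + (862 + q)*(1770 + N)) - q = 1/(1077 + (-1083 + N)*(1392 + q) + (862 + q)*(1770 + N)) - q)
-6657761/O(-811, 799) = -6657761*(19281 + 687*799 + 2254*(-811) + 2*(-811)*799)/(1 - 19281*799 - 687*799² - 2254*(-811)*799 - 2*(-811)*799²) = -6657761*(19281 + 548913 - 1827994 - 1295978)/(1 - 15405519 - 687*638401 + 1460567206 - 2*(-811)*638401) = -6657761*(-2555778/(1 - 15405519 - 438581487 + 1460567206 + 1035486422)) = -6657761/((-1/2555778*2042066623)) = -6657761/(-2042066623/2555778) = -6657761*(-2555778/2042066623) = 17015759093058/2042066623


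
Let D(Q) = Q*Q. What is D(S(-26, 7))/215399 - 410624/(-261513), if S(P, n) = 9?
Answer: 88469181529/56329638687 ≈ 1.5706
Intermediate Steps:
D(Q) = Q²
D(S(-26, 7))/215399 - 410624/(-261513) = 9²/215399 - 410624/(-261513) = 81*(1/215399) - 410624*(-1/261513) = 81/215399 + 410624/261513 = 88469181529/56329638687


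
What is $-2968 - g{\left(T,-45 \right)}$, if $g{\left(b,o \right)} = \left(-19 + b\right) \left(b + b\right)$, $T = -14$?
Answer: $-3892$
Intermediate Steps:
$g{\left(b,o \right)} = 2 b \left(-19 + b\right)$ ($g{\left(b,o \right)} = \left(-19 + b\right) 2 b = 2 b \left(-19 + b\right)$)
$-2968 - g{\left(T,-45 \right)} = -2968 - 2 \left(-14\right) \left(-19 - 14\right) = -2968 - 2 \left(-14\right) \left(-33\right) = -2968 - 924 = -3892$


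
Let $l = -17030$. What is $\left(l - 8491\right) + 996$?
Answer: $-24525$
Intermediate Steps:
$\left(l - 8491\right) + 996 = \left(-17030 - 8491\right) + 996 = -25521 + 996 = -24525$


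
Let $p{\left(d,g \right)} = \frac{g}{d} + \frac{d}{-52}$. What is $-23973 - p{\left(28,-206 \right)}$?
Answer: $- \frac{4361649}{182} \approx -23965.0$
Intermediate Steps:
$p{\left(d,g \right)} = - \frac{d}{52} + \frac{g}{d}$ ($p{\left(d,g \right)} = \frac{g}{d} + d \left(- \frac{1}{52}\right) = \frac{g}{d} - \frac{d}{52} = - \frac{d}{52} + \frac{g}{d}$)
$-23973 - p{\left(28,-206 \right)} = -23973 - \left(\left(- \frac{1}{52}\right) 28 - \frac{206}{28}\right) = -23973 - \left(- \frac{7}{13} - \frac{103}{14}\right) = -23973 - - \frac{1437}{182} = -23973 + \frac{1437}{182} = - \frac{4361649}{182}$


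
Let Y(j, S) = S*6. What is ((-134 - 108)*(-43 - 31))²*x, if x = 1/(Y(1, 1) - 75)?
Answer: -320696464/69 ≈ -4.6478e+6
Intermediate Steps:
Y(j, S) = 6*S
x = -1/69 (x = 1/(6*1 - 75) = 1/(6 - 75) = 1/(-69) = -1/69 ≈ -0.014493)
((-134 - 108)*(-43 - 31))²*x = ((-134 - 108)*(-43 - 31))²*(-1/69) = (-242*(-74))²*(-1/69) = 17908²*(-1/69) = 320696464*(-1/69) = -320696464/69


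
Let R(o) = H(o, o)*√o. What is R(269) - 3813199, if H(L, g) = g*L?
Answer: -3813199 + 72361*√269 ≈ -2.6264e+6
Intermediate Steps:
H(L, g) = L*g
R(o) = o^(5/2) (R(o) = (o*o)*√o = o²*√o = o^(5/2))
R(269) - 3813199 = 269^(5/2) - 3813199 = 72361*√269 - 3813199 = -3813199 + 72361*√269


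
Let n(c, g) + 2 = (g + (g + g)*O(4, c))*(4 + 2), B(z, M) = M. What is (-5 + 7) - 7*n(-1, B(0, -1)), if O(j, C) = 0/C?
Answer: 58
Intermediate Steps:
O(j, C) = 0
n(c, g) = -2 + 6*g (n(c, g) = -2 + (g + (g + g)*0)*(4 + 2) = -2 + (g + (2*g)*0)*6 = -2 + (g + 0)*6 = -2 + g*6 = -2 + 6*g)
(-5 + 7) - 7*n(-1, B(0, -1)) = (-5 + 7) - 7*(-2 + 6*(-1)) = 2 - 7*(-2 - 6) = 2 - 7*(-8) = 2 + 56 = 58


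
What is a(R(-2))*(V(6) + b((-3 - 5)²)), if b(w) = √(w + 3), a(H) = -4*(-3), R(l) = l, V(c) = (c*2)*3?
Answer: 432 + 12*√67 ≈ 530.22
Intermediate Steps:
V(c) = 6*c (V(c) = (2*c)*3 = 6*c)
a(H) = 12
b(w) = √(3 + w)
a(R(-2))*(V(6) + b((-3 - 5)²)) = 12*(6*6 + √(3 + (-3 - 5)²)) = 12*(36 + √(3 + (-8)²)) = 12*(36 + √(3 + 64)) = 12*(36 + √67) = 432 + 12*√67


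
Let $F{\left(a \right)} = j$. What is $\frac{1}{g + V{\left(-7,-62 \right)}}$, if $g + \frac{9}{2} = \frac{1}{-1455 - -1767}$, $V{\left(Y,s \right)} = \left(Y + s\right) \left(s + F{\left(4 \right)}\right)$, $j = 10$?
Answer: $\frac{312}{1118053} \approx 0.00027906$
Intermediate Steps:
$F{\left(a \right)} = 10$
$V{\left(Y,s \right)} = \left(10 + s\right) \left(Y + s\right)$ ($V{\left(Y,s \right)} = \left(Y + s\right) \left(s + 10\right) = \left(Y + s\right) \left(10 + s\right) = \left(10 + s\right) \left(Y + s\right)$)
$g = - \frac{1403}{312}$ ($g = - \frac{9}{2} + \frac{1}{-1455 - -1767} = - \frac{9}{2} + \frac{1}{-1455 + 1767} = - \frac{9}{2} + \frac{1}{312} = - \frac{1403}{312} \approx -4.4968$)
$\frac{1}{g + V{\left(-7,-62 \right)}} = \frac{1}{- \frac{1403}{312} + \left(\left(-62\right)^{2} + 10 \left(-7\right) + 10 \left(-62\right) - -434\right)} = \frac{1}{- \frac{1403}{312} + \left(3844 - 70 - 620 + 434\right)} = \frac{1}{- \frac{1403}{312} + 3588} = \frac{1}{\frac{1118053}{312}} = \frac{312}{1118053}$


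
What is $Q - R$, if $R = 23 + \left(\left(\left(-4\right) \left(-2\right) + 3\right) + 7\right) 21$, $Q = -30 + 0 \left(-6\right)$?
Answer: $-431$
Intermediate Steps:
$Q = -30$ ($Q = -30 + 0 = -30$)
$R = 401$ ($R = 23 + \left(\left(8 + 3\right) + 7\right) 21 = 23 + \left(11 + 7\right) 21 = 23 + 18 \cdot 21 = 23 + 378 = 401$)
$Q - R = -30 - 401 = -431$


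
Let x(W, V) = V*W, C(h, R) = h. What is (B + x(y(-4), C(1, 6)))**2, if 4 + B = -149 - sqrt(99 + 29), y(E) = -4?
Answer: 24777 + 2512*sqrt(2) ≈ 28330.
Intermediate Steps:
B = -153 - 8*sqrt(2) (B = -4 + (-149 - sqrt(99 + 29)) = -4 + (-149 - sqrt(128)) = -4 + (-149 - 8*sqrt(2)) = -153 - 8*sqrt(2) ≈ -164.31)
(B + x(y(-4), C(1, 6)))**2 = ((-153 - 8*sqrt(2)) + 1*(-4))**2 = ((-153 - 8*sqrt(2)) - 4)**2 = (-157 - 8*sqrt(2))**2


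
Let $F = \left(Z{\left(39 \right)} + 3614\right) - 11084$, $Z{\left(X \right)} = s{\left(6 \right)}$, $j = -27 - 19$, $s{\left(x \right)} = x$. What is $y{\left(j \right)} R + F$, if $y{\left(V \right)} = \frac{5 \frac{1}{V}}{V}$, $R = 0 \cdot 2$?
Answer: $-7464$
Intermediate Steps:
$j = -46$ ($j = -27 - 19 = -46$)
$R = 0$
$y{\left(V \right)} = \frac{5}{V^{2}}$
$Z{\left(X \right)} = 6$
$F = -7464$ ($F = \left(6 + 3614\right) - 11084 = 3620 - 11084 = -7464$)
$y{\left(j \right)} R + F = \frac{5}{2116} \cdot 0 - 7464 = 0 - 7464 = -7464$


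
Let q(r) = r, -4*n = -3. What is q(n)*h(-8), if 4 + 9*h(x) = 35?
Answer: 31/12 ≈ 2.5833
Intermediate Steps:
n = 3/4 (n = -1/4*(-3) = 3/4 ≈ 0.75000)
h(x) = 31/9 (h(x) = -4/9 + (1/9)*35 = -4/9 + 35/9 = 31/9)
q(n)*h(-8) = (3/4)*(31/9) = 31/12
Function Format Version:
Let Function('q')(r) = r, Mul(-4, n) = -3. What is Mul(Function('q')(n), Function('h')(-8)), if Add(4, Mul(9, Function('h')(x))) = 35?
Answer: Rational(31, 12) ≈ 2.5833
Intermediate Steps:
n = Rational(3, 4) (n = Mul(Rational(-1, 4), -3) = Rational(3, 4) ≈ 0.75000)
Function('h')(x) = Rational(31, 9) (Function('h')(x) = Add(Rational(-4, 9), Mul(Rational(1, 9), 35)) = Add(Rational(-4, 9), Rational(35, 9)) = Rational(31, 9))
Mul(Function('q')(n), Function('h')(-8)) = Mul(Rational(3, 4), Rational(31, 9)) = Rational(31, 12)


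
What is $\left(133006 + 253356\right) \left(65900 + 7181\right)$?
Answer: $28235721322$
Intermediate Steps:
$\left(133006 + 253356\right) \left(65900 + 7181\right) = 386362 \cdot 73081 = 28235721322$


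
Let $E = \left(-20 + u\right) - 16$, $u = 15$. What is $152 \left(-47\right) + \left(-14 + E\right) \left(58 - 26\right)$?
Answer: $-8264$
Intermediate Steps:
$E = -21$ ($E = \left(-20 + 15\right) - 16 = -5 - 16 = -21$)
$152 \left(-47\right) + \left(-14 + E\right) \left(58 - 26\right) = 152 \left(-47\right) + \left(-14 - 21\right) \left(58 - 26\right) = -7144 - 35 \left(58 + \left(\left(-7 + 1\right) - 20\right)\right) = -7144 - 35 \left(58 - 26\right) = -7144 - 1120 = -8264$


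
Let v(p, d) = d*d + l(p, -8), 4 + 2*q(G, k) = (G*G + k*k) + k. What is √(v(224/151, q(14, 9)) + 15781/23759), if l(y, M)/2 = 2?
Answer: 6*√311812783374/23759 ≈ 141.02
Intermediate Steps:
q(G, k) = -2 + k/2 + G²/2 + k²/2 (q(G, k) = -2 + ((G*G + k*k) + k)/2 = -2 + ((G² + k²) + k)/2 = -2 + (k + G² + k²)/2 = -2 + (k/2 + G²/2 + k²/2) = -2 + k/2 + G²/2 + k²/2)
l(y, M) = 4 (l(y, M) = 2*2 = 4)
v(p, d) = 4 + d² (v(p, d) = d*d + 4 = d² + 4 = 4 + d²)
√(v(224/151, q(14, 9)) + 15781/23759) = √((4 + (-2 + (½)*9 + (½)*14² + (½)*9²)²) + 15781/23759) = √((4 + (-2 + 9/2 + (½)*196 + (½)*81)²) + 15781*(1/23759)) = √((4 + (-2 + 9/2 + 98 + 81/2)²) + 15781/23759) = √((4 + 141²) + 15781/23759) = √((4 + 19881) + 15781/23759) = √(19885 + 15781/23759) = √(472463496/23759) = 6*√311812783374/23759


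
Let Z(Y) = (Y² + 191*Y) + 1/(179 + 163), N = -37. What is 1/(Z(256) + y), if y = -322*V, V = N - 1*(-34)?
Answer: 342/39466117 ≈ 8.6657e-6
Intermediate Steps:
V = -3 (V = -37 - 1*(-34) = -37 + 34 = -3)
Z(Y) = 1/342 + Y² + 191*Y (Z(Y) = (Y² + 191*Y) + 1/342 = 1/342 + Y² + 191*Y)
y = 966 (y = -322*(-3) = 966)
1/(Z(256) + y) = 1/((1/342 + 256² + 191*256) + 966) = 1/((1/342 + 65536 + 48896) + 966) = 1/(39135745/342 + 966) = 1/(39466117/342) = 342/39466117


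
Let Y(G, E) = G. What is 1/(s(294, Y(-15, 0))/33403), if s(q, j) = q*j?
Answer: -33403/4410 ≈ -7.5744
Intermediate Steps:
s(q, j) = j*q
1/(s(294, Y(-15, 0))/33403) = 1/(-15*294/33403) = 1/(-4410*1/33403) = 1/(-4410/33403) = -33403/4410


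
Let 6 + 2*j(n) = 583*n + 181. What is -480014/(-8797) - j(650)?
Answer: -3334202597/17594 ≈ -1.8951e+5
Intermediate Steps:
j(n) = 175/2 + 583*n/2 (j(n) = -3 + (583*n + 181)/2 = -3 + (181 + 583*n)/2 = -3 + (181/2 + 583*n/2) = 175/2 + 583*n/2)
-480014/(-8797) - j(650) = -480014/(-8797) - (175/2 + (583/2)*650) = -480014*(-1/8797) - (175/2 + 189475) = 480014/8797 - 1*379125/2 = 480014/8797 - 379125/2 = -3334202597/17594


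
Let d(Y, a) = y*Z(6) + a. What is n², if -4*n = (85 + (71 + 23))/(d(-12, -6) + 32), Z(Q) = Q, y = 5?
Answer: 32041/50176 ≈ 0.63857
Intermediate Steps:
d(Y, a) = 30 + a (d(Y, a) = 5*6 + a = 30 + a)
n = -179/224 (n = -(85 + (71 + 23))/(4*((30 - 6) + 32)) = -(85 + 94)/(4*(24 + 32)) = -179/(4*56) = -¼*179/56 = -179/224 ≈ -0.79911)
n² = (-179/224)² = 32041/50176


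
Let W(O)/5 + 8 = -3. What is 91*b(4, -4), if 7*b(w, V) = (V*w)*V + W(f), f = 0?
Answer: 117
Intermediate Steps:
W(O) = -55 (W(O) = -40 + 5*(-3) = -40 - 15 = -55)
b(w, V) = -55/7 + w*V**2/7 (b(w, V) = ((V*w)*V - 55)/7 = (w*V**2 - 55)/7 = (-55 + w*V**2)/7 = -55/7 + w*V**2/7)
91*b(4, -4) = 91*(-55/7 + (1/7)*4*(-4)**2) = 91*(-55/7 + (1/7)*4*16) = 91*(-55/7 + 64/7) = 91*(9/7) = 117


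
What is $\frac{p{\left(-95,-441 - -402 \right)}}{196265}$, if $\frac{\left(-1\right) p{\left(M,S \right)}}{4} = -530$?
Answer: $\frac{424}{39253} \approx 0.010802$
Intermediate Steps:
$p{\left(M,S \right)} = 2120$ ($p{\left(M,S \right)} = \left(-4\right) \left(-530\right) = 2120$)
$\frac{p{\left(-95,-441 - -402 \right)}}{196265} = \frac{2120}{196265} = 2120 \cdot \frac{1}{196265} = \frac{424}{39253}$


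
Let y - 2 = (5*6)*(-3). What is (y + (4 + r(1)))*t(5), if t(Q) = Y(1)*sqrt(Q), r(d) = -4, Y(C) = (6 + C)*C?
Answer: -616*sqrt(5) ≈ -1377.4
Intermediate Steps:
Y(C) = C*(6 + C)
t(Q) = 7*sqrt(Q) (t(Q) = (1*(6 + 1))*sqrt(Q) = (1*7)*sqrt(Q) = 7*sqrt(Q))
y = -88 (y = 2 + (5*6)*(-3) = 2 + 30*(-3) = 2 - 90 = -88)
(y + (4 + r(1)))*t(5) = (-88 + (4 - 4))*(7*sqrt(5)) = (-88 + 0)*(7*sqrt(5)) = -616*sqrt(5)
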